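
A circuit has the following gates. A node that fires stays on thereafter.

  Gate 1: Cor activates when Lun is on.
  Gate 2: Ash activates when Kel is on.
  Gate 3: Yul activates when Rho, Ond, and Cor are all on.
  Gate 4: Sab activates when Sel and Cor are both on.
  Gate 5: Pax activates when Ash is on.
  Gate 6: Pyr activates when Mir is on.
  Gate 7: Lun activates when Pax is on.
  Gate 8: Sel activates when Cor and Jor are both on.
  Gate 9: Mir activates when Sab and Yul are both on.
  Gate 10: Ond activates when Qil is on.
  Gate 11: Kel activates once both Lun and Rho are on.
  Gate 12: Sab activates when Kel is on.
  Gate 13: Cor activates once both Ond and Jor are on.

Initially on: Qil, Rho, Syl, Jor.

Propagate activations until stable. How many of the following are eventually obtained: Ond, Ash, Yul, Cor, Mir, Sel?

5

Gate 10: Qil on → Ond on.
Ond and Jor are on, so Cor activates (Gate 13).
Rho, Ond, and Cor are on, so Yul activates (Gate 3).
Cor and Jor are on, so Sel activates (Gate 8).
Gate 4: Sel and Cor on → Sab on.
Gate 9: Sab and Yul on → Mir on.
Ond: reached.
Ash would need Kel (Gate 2), but Kel never turns on.
Yul: reached.
Cor: reached.
Mir: reached.
Sel: reached.
Reached: Ond, Yul, Cor, Mir, and Sel — 5 of the 6.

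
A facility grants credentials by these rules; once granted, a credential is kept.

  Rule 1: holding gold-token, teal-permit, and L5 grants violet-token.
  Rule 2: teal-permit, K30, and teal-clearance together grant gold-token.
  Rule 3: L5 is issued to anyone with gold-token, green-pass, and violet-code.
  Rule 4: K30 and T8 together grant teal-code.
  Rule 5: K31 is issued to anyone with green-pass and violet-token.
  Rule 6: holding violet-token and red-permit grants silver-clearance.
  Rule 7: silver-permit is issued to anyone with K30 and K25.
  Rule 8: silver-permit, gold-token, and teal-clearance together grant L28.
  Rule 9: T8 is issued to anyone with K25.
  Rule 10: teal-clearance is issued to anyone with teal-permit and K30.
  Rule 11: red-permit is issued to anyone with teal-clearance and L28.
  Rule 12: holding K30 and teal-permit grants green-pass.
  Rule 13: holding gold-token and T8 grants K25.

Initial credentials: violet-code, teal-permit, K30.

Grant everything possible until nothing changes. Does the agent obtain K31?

Holding K30 and teal-permit grants green-pass (Rule 12).
Holding teal-permit and K30 grants teal-clearance (Rule 10).
Holding teal-permit, K30, and teal-clearance grants gold-token (Rule 2).
Holding gold-token, green-pass, and violet-code grants L5 (Rule 3).
Holding gold-token, teal-permit, and L5 grants violet-token (Rule 1).
Holding green-pass and violet-token grants K31 (Rule 5).

Yes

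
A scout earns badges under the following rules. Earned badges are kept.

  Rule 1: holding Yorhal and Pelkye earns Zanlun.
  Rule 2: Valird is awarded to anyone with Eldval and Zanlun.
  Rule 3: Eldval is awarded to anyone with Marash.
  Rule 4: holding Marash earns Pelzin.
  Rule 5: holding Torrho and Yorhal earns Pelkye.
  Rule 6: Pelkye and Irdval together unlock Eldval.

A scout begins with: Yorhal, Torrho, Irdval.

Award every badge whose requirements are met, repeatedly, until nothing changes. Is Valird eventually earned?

With Torrho and Yorhal, Pelkye is earned (Rule 5).
With Yorhal and Pelkye, Zanlun is earned (Rule 1).
With Pelkye and Irdval, Eldval is earned (Rule 6).
With Eldval and Zanlun, Valird is earned (Rule 2).

Yes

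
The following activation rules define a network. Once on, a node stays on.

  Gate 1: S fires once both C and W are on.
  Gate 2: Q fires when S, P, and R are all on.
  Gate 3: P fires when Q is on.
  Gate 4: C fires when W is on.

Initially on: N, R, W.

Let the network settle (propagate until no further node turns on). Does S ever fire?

Yes

Gate 4: W on → C on.
Gate 1: C and W on → S on.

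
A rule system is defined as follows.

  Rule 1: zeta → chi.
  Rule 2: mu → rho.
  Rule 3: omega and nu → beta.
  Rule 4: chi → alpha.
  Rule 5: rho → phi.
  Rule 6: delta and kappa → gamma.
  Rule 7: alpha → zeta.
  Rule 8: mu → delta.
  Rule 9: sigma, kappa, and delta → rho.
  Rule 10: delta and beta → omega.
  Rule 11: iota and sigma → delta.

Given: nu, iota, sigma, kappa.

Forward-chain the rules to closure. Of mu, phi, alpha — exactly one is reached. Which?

phi

From iota and sigma, Rule 11 gives delta.
sigma, kappa, and delta hold, so rho follows (Rule 9).
rho holds, so phi follows (Rule 5).
alpha would need chi (Rule 4), but chi is never established. No rule produces mu, and it is not given.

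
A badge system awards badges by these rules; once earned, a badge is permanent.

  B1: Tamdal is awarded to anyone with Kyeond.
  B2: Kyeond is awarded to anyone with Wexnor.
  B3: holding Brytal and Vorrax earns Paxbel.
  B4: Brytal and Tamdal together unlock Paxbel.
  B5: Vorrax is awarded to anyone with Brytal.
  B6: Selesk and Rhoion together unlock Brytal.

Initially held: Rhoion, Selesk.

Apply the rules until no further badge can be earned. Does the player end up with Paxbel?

With Selesk and Rhoion, Brytal is earned (B6).
With Brytal, Vorrax is earned (B5).
With Brytal and Vorrax, Paxbel is earned (B3).

Yes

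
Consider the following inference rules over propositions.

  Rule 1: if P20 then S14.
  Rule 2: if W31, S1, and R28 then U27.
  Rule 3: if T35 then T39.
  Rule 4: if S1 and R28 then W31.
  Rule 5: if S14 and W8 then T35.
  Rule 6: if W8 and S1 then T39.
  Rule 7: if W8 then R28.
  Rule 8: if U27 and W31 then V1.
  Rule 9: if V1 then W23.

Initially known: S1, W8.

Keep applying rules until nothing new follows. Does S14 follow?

S14 would need P20 (Rule 1), but P20 is never established.

No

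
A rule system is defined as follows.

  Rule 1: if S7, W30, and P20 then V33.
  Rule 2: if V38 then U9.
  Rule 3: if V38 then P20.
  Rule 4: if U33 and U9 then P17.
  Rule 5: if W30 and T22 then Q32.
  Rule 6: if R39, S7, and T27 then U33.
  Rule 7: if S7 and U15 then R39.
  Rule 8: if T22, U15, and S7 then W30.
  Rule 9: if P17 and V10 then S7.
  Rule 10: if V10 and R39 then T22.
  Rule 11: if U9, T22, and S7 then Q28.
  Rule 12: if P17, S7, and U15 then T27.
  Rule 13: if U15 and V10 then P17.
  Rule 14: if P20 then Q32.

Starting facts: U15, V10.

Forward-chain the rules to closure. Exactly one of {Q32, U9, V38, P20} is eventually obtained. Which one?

From U15 and V10, Rule 13 gives P17.
From P17 and V10, Rule 9 gives S7.
S7 and U15 hold, so R39 follows (Rule 7).
V10 and R39 hold, so T22 follows (Rule 10).
From T22, U15, and S7, Rule 8 gives W30.
W30 and T22 hold, so Q32 follows (Rule 5).
No rule produces V38, and it is not given. U9 would need V38 (Rule 2), but V38 is never established. P20 would need V38 (Rule 3), but V38 is never established.

Q32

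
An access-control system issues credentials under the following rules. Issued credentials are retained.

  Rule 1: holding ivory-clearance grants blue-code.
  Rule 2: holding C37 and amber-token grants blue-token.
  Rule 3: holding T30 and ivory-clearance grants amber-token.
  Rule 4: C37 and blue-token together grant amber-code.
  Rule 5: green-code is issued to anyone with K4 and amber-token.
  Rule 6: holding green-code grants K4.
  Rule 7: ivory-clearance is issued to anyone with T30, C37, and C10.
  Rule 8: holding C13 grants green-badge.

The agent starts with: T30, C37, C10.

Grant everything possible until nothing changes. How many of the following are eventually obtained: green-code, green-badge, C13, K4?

green-code would need K4 and amber-token (Rule 5), but K4 is never granted.
green-badge would need C13 (Rule 8), but C13 is never granted.
No rule produces C13, and it is not given.
K4 would need green-code (Rule 6), but green-code is never granted.
None of the 4 are reached.

0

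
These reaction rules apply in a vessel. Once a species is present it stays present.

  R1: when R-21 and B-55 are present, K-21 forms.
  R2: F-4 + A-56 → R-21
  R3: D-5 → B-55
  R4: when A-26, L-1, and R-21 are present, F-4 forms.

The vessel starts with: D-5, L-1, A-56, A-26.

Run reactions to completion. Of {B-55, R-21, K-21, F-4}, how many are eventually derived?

1

D-5 present → B-55 forms (R3).
B-55: reached.
R-21 would need F-4 and A-56 (R2), but F-4 never forms.
K-21 would need R-21 and B-55 (R1), but R-21 never forms.
F-4 would need A-26, L-1, and R-21 (R4), but R-21 never forms.
Reached: B-55 — 1 of the 4.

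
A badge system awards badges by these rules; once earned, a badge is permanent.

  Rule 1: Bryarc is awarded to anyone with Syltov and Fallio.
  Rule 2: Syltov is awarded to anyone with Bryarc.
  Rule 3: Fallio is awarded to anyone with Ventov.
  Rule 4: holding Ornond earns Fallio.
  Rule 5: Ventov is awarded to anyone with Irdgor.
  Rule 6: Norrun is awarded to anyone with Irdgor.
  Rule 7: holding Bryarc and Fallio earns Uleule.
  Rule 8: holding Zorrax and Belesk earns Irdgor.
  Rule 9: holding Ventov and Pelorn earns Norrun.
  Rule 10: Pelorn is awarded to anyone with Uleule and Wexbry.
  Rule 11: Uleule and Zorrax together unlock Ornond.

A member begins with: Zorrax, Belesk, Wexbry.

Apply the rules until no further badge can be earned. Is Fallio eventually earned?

Yes

With Zorrax and Belesk, Irdgor is earned (Rule 8).
With Irdgor, Ventov is earned (Rule 5).
With Ventov, Fallio is earned (Rule 3).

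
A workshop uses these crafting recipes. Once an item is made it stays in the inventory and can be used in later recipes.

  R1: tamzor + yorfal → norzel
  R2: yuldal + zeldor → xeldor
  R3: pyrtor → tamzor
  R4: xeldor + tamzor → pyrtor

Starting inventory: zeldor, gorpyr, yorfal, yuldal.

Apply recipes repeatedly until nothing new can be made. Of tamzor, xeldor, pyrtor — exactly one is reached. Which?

xeldor

Using R2, yuldal and zeldor make xeldor.
tamzor would need pyrtor (R3), but pyrtor is never obtained. pyrtor would need xeldor and tamzor (R4), but tamzor is never obtained.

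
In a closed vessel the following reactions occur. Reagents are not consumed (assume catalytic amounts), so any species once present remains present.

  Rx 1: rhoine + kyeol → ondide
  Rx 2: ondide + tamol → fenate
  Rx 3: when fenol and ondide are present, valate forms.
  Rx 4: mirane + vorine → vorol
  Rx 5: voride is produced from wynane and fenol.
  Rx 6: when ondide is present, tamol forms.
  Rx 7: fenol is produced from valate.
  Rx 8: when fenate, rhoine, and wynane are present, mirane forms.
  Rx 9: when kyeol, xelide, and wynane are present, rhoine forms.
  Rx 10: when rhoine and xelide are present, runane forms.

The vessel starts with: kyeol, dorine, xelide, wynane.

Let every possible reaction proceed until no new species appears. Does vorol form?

No

vorol would need mirane and vorine (Rx 4), but vorine never forms.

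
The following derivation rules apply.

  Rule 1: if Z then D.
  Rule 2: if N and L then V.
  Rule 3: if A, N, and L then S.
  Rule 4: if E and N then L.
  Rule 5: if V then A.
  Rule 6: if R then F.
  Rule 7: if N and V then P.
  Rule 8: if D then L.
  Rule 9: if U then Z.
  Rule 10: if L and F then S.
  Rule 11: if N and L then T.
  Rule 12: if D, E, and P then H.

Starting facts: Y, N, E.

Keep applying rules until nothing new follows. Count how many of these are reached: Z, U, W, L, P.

2

From E and N, Rule 4 gives L.
From N and L, Rule 2 gives V.
N and V hold, so P follows (Rule 7).
Z would need U (Rule 9), but U is never established.
No rule produces U, and it is not given.
No rule produces W, and it is not given.
L: reached.
P: reached.
Reached: L and P — 2 of the 5.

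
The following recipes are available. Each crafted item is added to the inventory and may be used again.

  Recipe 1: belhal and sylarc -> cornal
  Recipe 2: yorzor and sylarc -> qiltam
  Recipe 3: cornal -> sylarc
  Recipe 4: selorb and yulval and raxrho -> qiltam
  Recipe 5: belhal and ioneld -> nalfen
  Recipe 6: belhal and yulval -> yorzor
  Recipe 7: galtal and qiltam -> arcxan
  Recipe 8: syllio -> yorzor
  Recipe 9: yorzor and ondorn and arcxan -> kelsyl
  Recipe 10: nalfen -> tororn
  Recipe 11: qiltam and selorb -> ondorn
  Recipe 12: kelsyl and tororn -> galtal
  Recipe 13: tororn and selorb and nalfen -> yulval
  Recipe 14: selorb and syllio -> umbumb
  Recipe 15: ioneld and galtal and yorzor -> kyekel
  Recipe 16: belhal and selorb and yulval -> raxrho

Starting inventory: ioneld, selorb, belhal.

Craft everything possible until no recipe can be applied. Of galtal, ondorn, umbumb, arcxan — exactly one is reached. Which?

ondorn

belhal and ioneld -> nalfen (Recipe 5).
Using Recipe 10, nalfen makes tororn.
Using Recipe 13, tororn, selorb, and nalfen make yulval.
Using Recipe 16, belhal, selorb, and yulval make raxrho.
selorb and yulval and raxrho -> qiltam (Recipe 4).
Using Recipe 11, qiltam and selorb make ondorn.
galtal would need kelsyl and tororn (Recipe 12), but kelsyl is never obtained. umbumb would need selorb and syllio (Recipe 14), but syllio is never obtained. arcxan would need galtal and qiltam (Recipe 7), but galtal is never obtained.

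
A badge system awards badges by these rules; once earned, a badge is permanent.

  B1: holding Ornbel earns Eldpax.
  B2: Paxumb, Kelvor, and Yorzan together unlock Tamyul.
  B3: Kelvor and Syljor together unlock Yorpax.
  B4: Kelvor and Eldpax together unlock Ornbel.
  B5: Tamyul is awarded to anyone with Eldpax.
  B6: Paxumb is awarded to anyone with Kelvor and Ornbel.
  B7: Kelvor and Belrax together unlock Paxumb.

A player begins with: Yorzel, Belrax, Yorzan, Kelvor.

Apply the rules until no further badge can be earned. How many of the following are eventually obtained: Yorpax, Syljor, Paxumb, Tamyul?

2

With Kelvor and Belrax, Paxumb is earned (B7).
With Paxumb, Kelvor, and Yorzan, Tamyul is earned (B2).
Yorpax would need Kelvor and Syljor (B3), but Syljor is never earned.
No rule produces Syljor, and it is not given.
Paxumb: reached.
Tamyul: reached.
Reached: Paxumb and Tamyul — 2 of the 4.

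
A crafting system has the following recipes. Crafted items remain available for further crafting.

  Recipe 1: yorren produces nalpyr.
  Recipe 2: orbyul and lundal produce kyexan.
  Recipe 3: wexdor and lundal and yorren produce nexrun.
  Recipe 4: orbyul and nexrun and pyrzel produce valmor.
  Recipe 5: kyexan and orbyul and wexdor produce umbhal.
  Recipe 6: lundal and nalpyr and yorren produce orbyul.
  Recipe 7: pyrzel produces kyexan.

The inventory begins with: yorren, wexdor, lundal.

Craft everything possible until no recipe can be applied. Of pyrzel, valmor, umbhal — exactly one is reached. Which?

umbhal

Using Recipe 1, yorren makes nalpyr.
lundal and nalpyr and yorren → orbyul (Recipe 6).
orbyul and lundal → kyexan (Recipe 2).
Using Recipe 5, kyexan, orbyul, and wexdor make umbhal.
valmor would need orbyul, nexrun, and pyrzel (Recipe 4), but pyrzel is never obtained. No rule produces pyrzel, and it is not given.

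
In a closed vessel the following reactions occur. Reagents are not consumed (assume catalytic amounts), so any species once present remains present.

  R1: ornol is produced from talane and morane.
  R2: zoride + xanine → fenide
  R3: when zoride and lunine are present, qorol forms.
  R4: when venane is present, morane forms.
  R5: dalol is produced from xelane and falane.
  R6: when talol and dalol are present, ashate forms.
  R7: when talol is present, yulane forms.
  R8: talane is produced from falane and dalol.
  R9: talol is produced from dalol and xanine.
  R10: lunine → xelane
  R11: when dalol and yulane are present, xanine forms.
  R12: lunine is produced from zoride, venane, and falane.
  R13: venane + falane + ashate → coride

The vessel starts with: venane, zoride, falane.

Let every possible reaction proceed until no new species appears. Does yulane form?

No

yulane would need talol (R7), but talol never forms.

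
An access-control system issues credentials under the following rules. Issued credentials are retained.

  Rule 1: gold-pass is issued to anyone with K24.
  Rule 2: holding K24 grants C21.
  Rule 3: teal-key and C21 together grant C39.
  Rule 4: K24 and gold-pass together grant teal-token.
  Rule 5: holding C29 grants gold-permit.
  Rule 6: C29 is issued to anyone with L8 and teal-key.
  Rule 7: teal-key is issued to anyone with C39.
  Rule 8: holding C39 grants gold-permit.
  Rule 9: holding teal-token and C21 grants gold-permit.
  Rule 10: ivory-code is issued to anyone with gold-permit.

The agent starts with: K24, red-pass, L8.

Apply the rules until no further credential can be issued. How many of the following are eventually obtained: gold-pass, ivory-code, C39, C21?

3

Holding K24 grants gold-pass (Rule 1).
Holding K24 grants C21 (Rule 2).
Holding K24 and gold-pass grants teal-token (Rule 4).
Holding teal-token and C21 grants gold-permit (Rule 9).
Holding gold-permit grants ivory-code (Rule 10).
gold-pass: reached.
ivory-code: reached.
C39 would need teal-key and C21 (Rule 3), but teal-key is never granted.
C21: reached.
Reached: gold-pass, ivory-code, and C21 — 3 of the 4.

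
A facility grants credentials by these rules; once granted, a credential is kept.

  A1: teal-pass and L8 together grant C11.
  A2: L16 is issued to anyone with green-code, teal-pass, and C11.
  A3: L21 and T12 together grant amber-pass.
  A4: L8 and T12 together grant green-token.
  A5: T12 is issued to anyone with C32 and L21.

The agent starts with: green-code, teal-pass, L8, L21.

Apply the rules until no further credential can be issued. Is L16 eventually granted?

Holding teal-pass and L8 grants C11 (A1).
Holding green-code, teal-pass, and C11 grants L16 (A2).

Yes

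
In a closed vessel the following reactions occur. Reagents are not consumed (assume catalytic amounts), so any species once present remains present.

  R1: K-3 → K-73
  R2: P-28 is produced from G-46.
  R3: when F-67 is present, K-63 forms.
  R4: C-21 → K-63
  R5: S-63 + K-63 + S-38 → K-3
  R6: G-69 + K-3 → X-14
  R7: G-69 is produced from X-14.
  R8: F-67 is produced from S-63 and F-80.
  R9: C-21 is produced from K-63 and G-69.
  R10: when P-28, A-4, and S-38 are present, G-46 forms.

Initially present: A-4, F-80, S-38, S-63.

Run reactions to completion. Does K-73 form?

S-63 and F-80 present → F-67 forms (R8).
F-67 present → K-63 forms (R3).
S-63, K-63, and S-38 present → K-3 forms (R5).
K-3 present → K-73 forms (R1).

Yes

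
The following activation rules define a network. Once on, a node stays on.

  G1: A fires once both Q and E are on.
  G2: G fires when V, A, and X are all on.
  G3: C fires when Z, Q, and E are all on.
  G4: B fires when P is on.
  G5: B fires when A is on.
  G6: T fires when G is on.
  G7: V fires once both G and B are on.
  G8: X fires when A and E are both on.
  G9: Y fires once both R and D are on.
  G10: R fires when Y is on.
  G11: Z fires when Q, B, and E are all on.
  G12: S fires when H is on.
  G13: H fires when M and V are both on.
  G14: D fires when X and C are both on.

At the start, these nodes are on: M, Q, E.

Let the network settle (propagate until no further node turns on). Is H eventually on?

No

H would need M and V (G13), but V never turns on.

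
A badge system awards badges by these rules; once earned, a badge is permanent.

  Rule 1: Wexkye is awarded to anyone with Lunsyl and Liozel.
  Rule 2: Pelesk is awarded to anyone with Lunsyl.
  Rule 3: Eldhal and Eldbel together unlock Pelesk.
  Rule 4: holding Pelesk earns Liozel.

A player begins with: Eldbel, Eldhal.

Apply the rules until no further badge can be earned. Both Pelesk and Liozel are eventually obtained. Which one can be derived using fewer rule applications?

Pelesk

Pelesk: With Eldhal and Eldbel, Pelesk is earned (Rule 3). [1 rule application]
Liozel: With Eldhal and Eldbel, Pelesk is earned (Rule 3). With Pelesk, Liozel is earned (Rule 4). [2 rule applications]
Pelesk needs fewer.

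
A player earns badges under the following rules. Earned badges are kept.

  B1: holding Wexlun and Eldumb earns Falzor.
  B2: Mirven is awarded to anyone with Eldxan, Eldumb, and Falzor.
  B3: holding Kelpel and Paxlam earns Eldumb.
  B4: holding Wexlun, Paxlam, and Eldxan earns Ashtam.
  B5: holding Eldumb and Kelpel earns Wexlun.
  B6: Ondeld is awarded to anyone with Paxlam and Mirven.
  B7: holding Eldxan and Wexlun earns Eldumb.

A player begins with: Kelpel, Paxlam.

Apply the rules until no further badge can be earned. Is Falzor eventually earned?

Yes

With Kelpel and Paxlam, Eldumb is earned (B3).
With Eldumb and Kelpel, Wexlun is earned (B5).
With Wexlun and Eldumb, Falzor is earned (B1).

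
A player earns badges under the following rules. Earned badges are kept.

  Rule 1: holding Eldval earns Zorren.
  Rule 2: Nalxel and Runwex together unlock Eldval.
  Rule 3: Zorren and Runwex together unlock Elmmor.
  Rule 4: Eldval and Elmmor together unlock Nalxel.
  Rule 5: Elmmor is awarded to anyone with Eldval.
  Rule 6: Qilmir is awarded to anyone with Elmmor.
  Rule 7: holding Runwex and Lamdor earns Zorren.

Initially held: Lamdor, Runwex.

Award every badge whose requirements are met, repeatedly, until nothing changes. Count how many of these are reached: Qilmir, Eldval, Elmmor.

2

With Runwex and Lamdor, Zorren is earned (Rule 7).
With Zorren and Runwex, Elmmor is earned (Rule 3).
With Elmmor, Qilmir is earned (Rule 6).
Qilmir: reached.
Eldval would need Nalxel and Runwex (Rule 2), but Nalxel is never earned.
Elmmor: reached.
Reached: Qilmir and Elmmor — 2 of the 3.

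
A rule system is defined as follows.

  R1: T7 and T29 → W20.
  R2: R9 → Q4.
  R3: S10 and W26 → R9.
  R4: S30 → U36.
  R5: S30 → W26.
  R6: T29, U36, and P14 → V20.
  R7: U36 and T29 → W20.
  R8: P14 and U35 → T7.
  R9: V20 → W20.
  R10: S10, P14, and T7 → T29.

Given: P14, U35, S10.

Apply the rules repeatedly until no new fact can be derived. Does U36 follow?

U36 would need S30 (R4), but S30 is never established.

No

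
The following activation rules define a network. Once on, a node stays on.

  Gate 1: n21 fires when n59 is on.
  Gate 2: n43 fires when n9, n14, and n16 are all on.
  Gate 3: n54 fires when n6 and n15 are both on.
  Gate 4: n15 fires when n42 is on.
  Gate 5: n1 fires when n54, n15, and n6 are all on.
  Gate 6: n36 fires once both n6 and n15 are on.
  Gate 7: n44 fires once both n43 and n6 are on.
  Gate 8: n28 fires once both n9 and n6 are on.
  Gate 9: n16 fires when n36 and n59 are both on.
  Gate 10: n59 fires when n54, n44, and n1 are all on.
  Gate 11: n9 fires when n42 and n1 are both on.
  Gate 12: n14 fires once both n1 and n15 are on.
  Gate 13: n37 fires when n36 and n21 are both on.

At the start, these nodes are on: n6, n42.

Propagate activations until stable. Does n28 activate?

Yes

Gate 4: n42 on → n15 on.
n6 and n15 are on, so n54 fires (Gate 3).
Gate 5: n54, n15, and n6 on → n1 on.
Gate 11: n42 and n1 on → n9 on.
Gate 8: n9 and n6 on → n28 on.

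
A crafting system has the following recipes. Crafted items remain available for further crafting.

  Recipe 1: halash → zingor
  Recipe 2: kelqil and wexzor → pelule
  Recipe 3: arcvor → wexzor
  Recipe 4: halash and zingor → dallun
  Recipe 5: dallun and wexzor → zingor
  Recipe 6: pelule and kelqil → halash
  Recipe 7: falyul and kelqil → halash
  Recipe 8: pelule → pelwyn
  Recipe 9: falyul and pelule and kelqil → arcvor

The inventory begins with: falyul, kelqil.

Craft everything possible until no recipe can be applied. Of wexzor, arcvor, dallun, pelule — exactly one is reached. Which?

dallun

falyul and kelqil → halash (Recipe 7).
halash → zingor (Recipe 1).
Using Recipe 4, halash and zingor make dallun.
wexzor would need arcvor (Recipe 3), but arcvor is never obtained. pelule would need kelqil and wexzor (Recipe 2), but wexzor is never obtained. arcvor would need falyul, pelule, and kelqil (Recipe 9), but pelule is never obtained.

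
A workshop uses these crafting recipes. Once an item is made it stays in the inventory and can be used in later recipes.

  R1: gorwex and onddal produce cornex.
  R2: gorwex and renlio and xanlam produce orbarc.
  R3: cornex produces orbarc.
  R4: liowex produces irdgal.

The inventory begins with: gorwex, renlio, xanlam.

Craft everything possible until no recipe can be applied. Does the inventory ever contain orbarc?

gorwex and renlio and xanlam → orbarc (R2).

Yes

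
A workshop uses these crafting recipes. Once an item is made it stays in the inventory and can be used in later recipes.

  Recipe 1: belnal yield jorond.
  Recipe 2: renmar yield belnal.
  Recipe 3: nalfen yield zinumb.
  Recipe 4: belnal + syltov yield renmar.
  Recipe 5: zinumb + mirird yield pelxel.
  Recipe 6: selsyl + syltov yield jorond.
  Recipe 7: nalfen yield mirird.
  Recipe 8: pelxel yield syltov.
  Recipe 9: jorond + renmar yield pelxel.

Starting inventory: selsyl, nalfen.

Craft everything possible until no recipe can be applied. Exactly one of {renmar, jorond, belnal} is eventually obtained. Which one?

jorond

nalfen → zinumb (Recipe 3).
nalfen → mirird (Recipe 7).
Using Recipe 5, zinumb and mirird make pelxel.
pelxel → syltov (Recipe 8).
selsyl + syltov → jorond (Recipe 6).
renmar would need belnal and syltov (Recipe 4), but belnal is never obtained. belnal would need renmar (Recipe 2), but renmar is never obtained.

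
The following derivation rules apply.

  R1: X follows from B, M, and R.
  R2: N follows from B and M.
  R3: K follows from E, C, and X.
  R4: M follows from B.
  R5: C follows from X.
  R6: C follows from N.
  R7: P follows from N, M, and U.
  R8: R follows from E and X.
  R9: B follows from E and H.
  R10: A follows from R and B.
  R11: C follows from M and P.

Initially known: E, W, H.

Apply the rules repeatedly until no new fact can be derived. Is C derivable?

From E and H, R9 gives B.
B holds, so M follows (R4).
B and M hold, so N follows (R2).
N holds, so C follows (R6).

Yes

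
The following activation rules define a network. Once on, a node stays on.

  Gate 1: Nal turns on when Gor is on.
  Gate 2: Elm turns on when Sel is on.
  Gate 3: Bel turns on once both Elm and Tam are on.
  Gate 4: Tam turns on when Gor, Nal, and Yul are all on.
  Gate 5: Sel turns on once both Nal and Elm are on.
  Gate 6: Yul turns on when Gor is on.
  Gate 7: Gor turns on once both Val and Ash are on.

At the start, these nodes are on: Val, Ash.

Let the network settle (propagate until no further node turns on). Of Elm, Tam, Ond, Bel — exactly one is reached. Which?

Gate 7: Val and Ash on → Gor on.
Gate 1: Gor on → Nal on.
Gate 6: Gor on → Yul on.
Gate 4: Gor, Nal, and Yul on → Tam on.
No rule produces Ond, and it is not given. Bel would need Elm and Tam (Gate 3), but Elm never turns on. Elm would need Sel (Gate 2), but Sel never turns on.

Tam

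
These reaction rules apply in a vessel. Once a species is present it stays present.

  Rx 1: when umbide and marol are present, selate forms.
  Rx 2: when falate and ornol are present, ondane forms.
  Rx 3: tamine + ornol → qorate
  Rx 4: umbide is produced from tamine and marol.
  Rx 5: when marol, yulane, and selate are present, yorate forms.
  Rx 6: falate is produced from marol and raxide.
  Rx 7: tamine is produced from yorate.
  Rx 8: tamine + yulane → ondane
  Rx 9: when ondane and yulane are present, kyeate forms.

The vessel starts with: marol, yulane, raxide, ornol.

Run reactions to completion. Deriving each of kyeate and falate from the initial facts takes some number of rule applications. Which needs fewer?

falate

falate: marol and raxide present → falate forms (Rx 6). [1 rule application]
kyeate: marol and raxide present → falate forms (Rx 6). falate and ornol present → ondane forms (Rx 2). ondane and yulane present → kyeate forms (Rx 9). [3 rule applications]
falate needs fewer.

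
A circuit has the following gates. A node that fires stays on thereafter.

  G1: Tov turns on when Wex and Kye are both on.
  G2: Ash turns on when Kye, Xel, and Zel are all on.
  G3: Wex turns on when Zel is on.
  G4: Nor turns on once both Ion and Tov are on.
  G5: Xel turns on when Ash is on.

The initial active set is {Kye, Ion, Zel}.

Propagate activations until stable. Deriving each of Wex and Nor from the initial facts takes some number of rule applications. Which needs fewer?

Wex: G3: Zel on → Wex on. [1 rule application]
Nor: G3: Zel on → Wex on. G1: Wex and Kye on → Tov on. G4: Ion and Tov on → Nor on. [3 rule applications]
Wex needs fewer.

Wex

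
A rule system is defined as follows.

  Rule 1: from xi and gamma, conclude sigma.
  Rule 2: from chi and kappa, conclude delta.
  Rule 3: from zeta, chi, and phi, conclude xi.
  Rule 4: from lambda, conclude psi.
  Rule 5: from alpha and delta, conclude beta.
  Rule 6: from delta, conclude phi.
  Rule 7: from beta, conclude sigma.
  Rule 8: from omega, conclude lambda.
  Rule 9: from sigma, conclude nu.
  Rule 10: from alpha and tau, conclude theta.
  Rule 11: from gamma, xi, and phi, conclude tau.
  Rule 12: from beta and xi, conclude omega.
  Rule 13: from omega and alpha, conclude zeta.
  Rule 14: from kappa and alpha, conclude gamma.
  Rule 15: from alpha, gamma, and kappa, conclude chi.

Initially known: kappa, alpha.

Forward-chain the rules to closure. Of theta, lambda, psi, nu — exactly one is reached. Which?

From kappa and alpha, Rule 14 gives gamma.
alpha, gamma, and kappa hold, so chi follows (Rule 15).
From chi and kappa, Rule 2 gives delta.
From alpha and delta, Rule 5 gives beta.
From beta, Rule 7 gives sigma.
sigma holds, so nu follows (Rule 9).
lambda would need omega (Rule 8), but omega is never established. psi would need lambda (Rule 4), but lambda is never established. theta would need alpha and tau (Rule 10), but tau is never established.

nu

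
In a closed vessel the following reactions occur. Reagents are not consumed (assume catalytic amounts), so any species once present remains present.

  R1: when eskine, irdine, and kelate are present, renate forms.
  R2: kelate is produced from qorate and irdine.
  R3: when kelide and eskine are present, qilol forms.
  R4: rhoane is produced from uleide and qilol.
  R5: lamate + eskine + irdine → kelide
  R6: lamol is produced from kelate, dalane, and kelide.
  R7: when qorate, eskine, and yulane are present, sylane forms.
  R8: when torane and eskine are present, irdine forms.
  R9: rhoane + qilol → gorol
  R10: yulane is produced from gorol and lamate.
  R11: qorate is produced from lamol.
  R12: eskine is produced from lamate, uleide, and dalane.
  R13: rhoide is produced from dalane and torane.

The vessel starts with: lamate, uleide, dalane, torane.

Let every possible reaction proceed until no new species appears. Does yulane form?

Yes

lamate, uleide, and dalane present → eskine forms (R12).
torane and eskine present → irdine forms (R8).
lamate, eskine, and irdine present → kelide forms (R5).
kelide and eskine present → qilol forms (R3).
uleide and qilol present → rhoane forms (R4).
rhoane and qilol present → gorol forms (R9).
gorol and lamate present → yulane forms (R10).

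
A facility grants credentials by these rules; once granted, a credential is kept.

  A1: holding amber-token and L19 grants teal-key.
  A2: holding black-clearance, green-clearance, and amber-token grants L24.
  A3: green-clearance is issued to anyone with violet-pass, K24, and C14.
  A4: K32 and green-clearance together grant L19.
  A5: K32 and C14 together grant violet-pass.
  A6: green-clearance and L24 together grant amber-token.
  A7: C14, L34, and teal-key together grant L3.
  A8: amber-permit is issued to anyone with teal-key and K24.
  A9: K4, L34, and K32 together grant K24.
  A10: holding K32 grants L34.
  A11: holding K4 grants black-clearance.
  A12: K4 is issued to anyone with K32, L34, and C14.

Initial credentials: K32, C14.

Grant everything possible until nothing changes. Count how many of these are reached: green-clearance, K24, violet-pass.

3

Holding K32 and C14 grants violet-pass (A5).
Holding K32 grants L34 (A10).
Holding K32, L34, and C14 grants K4 (A12).
Holding K4, L34, and K32 grants K24 (A9).
Holding violet-pass, K24, and C14 grants green-clearance (A3).
green-clearance: reached.
K24: reached.
violet-pass: reached.
All 3 are reached.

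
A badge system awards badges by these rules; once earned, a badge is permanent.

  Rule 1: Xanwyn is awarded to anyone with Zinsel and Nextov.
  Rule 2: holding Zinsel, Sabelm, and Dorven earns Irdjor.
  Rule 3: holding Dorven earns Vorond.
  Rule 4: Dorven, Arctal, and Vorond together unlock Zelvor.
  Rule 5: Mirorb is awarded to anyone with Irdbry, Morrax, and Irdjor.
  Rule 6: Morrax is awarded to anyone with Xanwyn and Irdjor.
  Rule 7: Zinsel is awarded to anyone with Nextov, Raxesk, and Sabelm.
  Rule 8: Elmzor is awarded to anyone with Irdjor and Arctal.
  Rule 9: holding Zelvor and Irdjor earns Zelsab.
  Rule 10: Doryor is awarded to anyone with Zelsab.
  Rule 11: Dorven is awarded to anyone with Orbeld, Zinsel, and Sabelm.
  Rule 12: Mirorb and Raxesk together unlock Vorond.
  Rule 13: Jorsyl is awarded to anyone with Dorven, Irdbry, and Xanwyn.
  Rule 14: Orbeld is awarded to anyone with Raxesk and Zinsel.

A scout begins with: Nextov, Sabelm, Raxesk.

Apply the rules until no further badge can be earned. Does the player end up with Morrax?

With Nextov, Raxesk, and Sabelm, Zinsel is earned (Rule 7).
With Zinsel and Nextov, Xanwyn is earned (Rule 1).
With Raxesk and Zinsel, Orbeld is earned (Rule 14).
With Orbeld, Zinsel, and Sabelm, Dorven is earned (Rule 11).
With Zinsel, Sabelm, and Dorven, Irdjor is earned (Rule 2).
With Xanwyn and Irdjor, Morrax is earned (Rule 6).

Yes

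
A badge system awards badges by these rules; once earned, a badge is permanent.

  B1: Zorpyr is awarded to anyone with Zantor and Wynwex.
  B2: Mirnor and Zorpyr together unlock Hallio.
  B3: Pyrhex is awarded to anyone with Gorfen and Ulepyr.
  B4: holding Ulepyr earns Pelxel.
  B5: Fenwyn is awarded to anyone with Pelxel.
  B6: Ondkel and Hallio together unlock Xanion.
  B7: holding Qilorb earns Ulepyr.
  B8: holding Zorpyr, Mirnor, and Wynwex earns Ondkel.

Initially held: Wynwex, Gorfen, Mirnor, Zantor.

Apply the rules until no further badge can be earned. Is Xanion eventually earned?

Yes

With Zantor and Wynwex, Zorpyr is earned (B1).
With Mirnor and Zorpyr, Hallio is earned (B2).
With Zorpyr, Mirnor, and Wynwex, Ondkel is earned (B8).
With Ondkel and Hallio, Xanion is earned (B6).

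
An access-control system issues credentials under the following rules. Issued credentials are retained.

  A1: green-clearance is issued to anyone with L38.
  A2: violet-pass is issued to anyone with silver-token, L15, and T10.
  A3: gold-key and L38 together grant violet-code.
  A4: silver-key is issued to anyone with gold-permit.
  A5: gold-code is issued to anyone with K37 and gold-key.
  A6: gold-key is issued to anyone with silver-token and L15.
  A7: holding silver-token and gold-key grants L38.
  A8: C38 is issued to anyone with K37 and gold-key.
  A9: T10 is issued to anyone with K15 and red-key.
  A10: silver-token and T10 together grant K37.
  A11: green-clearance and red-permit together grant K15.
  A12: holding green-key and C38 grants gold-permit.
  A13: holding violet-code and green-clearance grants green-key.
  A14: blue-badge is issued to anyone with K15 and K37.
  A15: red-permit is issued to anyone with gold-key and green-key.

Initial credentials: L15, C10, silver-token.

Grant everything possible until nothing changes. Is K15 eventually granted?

Holding silver-token and L15 grants gold-key (A6).
Holding silver-token and gold-key grants L38 (A7).
Holding gold-key and L38 grants violet-code (A3).
Holding L38 grants green-clearance (A1).
Holding violet-code and green-clearance grants green-key (A13).
Holding gold-key and green-key grants red-permit (A15).
Holding green-clearance and red-permit grants K15 (A11).

Yes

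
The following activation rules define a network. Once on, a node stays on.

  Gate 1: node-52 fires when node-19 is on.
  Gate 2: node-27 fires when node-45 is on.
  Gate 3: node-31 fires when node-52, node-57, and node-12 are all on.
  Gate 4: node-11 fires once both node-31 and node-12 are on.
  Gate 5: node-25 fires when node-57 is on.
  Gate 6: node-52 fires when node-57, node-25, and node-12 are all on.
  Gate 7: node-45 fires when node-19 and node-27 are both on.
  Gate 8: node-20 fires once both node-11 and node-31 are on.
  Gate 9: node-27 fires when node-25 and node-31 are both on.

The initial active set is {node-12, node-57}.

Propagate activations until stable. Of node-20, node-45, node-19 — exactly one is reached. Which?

Gate 5: node-57 on → node-25 on.
node-57, node-25, and node-12 are on, so node-52 fires (Gate 6).
node-52, node-57, and node-12 are on, so node-31 fires (Gate 3).
Gate 4: node-31 and node-12 on → node-11 on.
Gate 8: node-11 and node-31 on → node-20 on.
No rule produces node-19, and it is not given. node-45 would need node-19 and node-27 (Gate 7), but node-19 never turns on.

node-20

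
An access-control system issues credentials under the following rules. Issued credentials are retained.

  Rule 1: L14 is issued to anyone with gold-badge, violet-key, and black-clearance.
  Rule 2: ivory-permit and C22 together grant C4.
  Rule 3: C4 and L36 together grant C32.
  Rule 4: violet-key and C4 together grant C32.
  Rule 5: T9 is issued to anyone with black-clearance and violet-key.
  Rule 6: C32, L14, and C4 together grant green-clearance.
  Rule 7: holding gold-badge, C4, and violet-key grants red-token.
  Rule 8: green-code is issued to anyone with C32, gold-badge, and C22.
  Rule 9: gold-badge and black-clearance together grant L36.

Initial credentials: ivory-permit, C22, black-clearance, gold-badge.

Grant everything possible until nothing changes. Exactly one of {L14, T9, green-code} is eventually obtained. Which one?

Holding ivory-permit and C22 grants C4 (Rule 2).
Holding gold-badge and black-clearance grants L36 (Rule 9).
Holding C4 and L36 grants C32 (Rule 3).
Holding C32, gold-badge, and C22 grants green-code (Rule 8).
T9 would need black-clearance and violet-key (Rule 5), but violet-key is never granted. L14 would need gold-badge, violet-key, and black-clearance (Rule 1), but violet-key is never granted.

green-code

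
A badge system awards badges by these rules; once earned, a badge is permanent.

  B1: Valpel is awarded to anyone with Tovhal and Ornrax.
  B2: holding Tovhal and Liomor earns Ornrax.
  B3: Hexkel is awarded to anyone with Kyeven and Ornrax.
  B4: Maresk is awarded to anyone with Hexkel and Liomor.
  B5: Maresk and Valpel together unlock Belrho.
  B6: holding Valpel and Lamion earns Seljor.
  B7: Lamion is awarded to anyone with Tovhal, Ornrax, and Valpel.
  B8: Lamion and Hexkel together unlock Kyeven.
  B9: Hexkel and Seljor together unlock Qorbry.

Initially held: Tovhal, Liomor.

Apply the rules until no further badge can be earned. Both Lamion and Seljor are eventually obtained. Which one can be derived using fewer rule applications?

Lamion: With Tovhal and Liomor, Ornrax is earned (B2). With Tovhal and Ornrax, Valpel is earned (B1). With Tovhal, Ornrax, and Valpel, Lamion is earned (B7). [3 rule applications]
Seljor: With Tovhal and Liomor, Ornrax is earned (B2). With Tovhal and Ornrax, Valpel is earned (B1). With Tovhal, Ornrax, and Valpel, Lamion is earned (B7). With Valpel and Lamion, Seljor is earned (B6). [4 rule applications]
Lamion needs fewer.

Lamion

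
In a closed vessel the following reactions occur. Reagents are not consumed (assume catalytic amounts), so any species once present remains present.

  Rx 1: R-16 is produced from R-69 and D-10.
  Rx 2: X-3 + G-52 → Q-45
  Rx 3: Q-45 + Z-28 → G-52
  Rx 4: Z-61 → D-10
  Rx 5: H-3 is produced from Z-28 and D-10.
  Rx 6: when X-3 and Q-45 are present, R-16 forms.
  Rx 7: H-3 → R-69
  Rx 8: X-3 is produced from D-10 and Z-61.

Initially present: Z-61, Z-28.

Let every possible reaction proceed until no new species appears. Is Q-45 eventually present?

No

Q-45 would need X-3 and G-52 (Rx 2), but G-52 never forms.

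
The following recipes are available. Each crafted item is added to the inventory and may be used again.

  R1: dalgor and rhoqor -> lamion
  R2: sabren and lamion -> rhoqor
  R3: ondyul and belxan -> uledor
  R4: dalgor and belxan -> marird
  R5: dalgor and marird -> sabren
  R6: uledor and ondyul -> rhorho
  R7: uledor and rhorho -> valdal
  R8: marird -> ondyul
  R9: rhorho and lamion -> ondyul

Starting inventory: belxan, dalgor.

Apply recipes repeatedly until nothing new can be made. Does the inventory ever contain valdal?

dalgor and belxan -> marird (R4).
Using R8, marird makes ondyul.
ondyul and belxan -> uledor (R3).
uledor and ondyul -> rhorho (R6).
Using R7, uledor and rhorho make valdal.

Yes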